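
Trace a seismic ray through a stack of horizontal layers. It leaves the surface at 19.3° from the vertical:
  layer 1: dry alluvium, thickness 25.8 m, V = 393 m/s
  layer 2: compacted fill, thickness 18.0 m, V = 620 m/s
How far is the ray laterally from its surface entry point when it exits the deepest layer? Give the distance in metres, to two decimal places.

p = sin θ₁/V₁ = sin 19.3°/393 = 8.4100e-04 s/m is conserved through the stack.
Layer 1: θ = 19.30°; offset = 25.8·tan 19.30° = 9.0350 m.
Layer 2: sin θ = p·620 = 0.5214 → θ = 31.43°; offset = 18.0·tan 31.43° = 10.9992 m.
Σ offsets = 20.0342 m.

20.03 m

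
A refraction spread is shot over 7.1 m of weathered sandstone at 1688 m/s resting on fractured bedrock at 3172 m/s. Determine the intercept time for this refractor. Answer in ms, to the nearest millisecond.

tᵢ = 2h·√(V₂²−V₁²)/(V₁V₂).
√(V₂²−V₁²) = √(3172²−1688²) = 2685.6 m/s.
tᵢ = 2·7.1·2685.6/(1688·3172) = 0.00712 s.

7 ms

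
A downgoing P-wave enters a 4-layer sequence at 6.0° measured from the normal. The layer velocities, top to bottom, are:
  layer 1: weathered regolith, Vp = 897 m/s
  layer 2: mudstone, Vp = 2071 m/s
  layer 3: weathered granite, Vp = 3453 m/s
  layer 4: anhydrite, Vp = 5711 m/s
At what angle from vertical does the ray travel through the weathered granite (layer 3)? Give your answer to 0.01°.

23.73°

Snell's law across each interface conserves sin θ / V, so sin θ_3 = V_3·sin θ₁/V₁.
sin θ_3 = 3453 × sin 6.0° / 897 = 0.4024.
θ_3 = arcsin 0.4024 = 23.73°.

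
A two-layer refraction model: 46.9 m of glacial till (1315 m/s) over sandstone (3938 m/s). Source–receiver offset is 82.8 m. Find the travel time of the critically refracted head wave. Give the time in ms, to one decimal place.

88.3 ms

θ_c = arcsin(V₁/V₂) = arcsin(1315/3938) = 19.51°, cos θ_c = 0.9426.
Intercept time tᵢ = 2h cos θ_c / V₁ = 2·46.9·0.9426/1315 = 0.06724 s.
t = x/V₂ + tᵢ = 82.8/3938 + 0.06724 = 0.08826 s.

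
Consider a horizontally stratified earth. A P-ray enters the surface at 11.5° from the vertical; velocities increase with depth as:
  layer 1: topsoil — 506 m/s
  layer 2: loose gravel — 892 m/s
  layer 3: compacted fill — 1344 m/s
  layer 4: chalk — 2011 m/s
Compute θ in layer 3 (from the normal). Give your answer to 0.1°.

Ray parameter p = sin 11.5° / 506 = 3.9401e-04 s/m.
sin θ_3 = p·V_3 = 3.9401e-04 × 1344 = 0.5295.
θ_3 = 31.97° from the vertical.

32.0°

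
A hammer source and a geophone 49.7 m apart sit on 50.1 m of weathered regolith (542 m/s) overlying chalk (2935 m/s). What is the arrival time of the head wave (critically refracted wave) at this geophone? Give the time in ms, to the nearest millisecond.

θ_c = arcsin(V₁/V₂) = arcsin(542/2935) = 10.64°, cos θ_c = 0.9828.
Intercept time tᵢ = 2h cos θ_c / V₁ = 2·50.1·0.9828/542 = 0.18169 s.
t = x/V₂ + tᵢ = 49.7/2935 + 0.18169 = 0.19862 s.

199 ms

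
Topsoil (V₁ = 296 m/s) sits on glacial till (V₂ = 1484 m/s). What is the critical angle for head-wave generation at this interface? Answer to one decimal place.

11.5°

At critical incidence the refracted ray runs along the interface (θ₂ = 90°), so sin θ_c = V₁/V₂.
θ_c = arcsin(296/1484) = arcsin 0.1995 = 11.51°.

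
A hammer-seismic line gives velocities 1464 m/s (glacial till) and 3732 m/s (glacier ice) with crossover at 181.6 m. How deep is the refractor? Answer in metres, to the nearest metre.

60 m

h = (x_cross/2)·√((V₂−V₁)/(V₂+V₁)).
(V₂−V₁)/(V₂+V₁) = (3732−1464)/(3732+1464) = 0.4365; √ = 0.6607.
h = (181.6/2)·0.6607 = 59.99 m.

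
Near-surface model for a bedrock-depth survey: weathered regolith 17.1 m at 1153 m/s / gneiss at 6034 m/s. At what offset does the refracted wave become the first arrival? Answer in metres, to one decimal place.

θ_c = arcsin(1153/6034) = 11.02°, so cos θ_c = 0.9816 and tᵢ = 2h cos θ_c/V₁ = 0.0291 s.
At crossover x/V₁ = x/V₂ + tᵢ ⇒ x = tᵢ/(1/V₁ − 1/V₂) = 0.02912/(8.6730e-04 − 1.6573e-04) = 41.50 m.

41.5 m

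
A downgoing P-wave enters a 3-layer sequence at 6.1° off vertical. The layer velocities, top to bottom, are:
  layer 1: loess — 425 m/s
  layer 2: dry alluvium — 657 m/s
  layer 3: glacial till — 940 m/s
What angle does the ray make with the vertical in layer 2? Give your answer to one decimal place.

9.5°

Snell's law across each interface conserves sin θ / V, so sin θ_2 = V_2·sin θ₁/V₁.
sin θ_2 = 657 × sin 6.1° / 425 = 0.1643.
θ_2 = 9.45° from the vertical.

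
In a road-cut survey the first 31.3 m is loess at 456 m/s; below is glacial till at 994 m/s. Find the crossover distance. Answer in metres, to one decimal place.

θ_c = arcsin(456/994) = 27.31°, so cos θ_c = 0.8886 and tᵢ = 2h cos θ_c/V₁ = 0.1220 s.
At crossover x/V₁ = x/V₂ + tᵢ ⇒ x = tᵢ/(1/V₁ − 1/V₂) = 0.12198/(2.1930e-03 − 1.0060e-03) = 102.77 m.

102.8 m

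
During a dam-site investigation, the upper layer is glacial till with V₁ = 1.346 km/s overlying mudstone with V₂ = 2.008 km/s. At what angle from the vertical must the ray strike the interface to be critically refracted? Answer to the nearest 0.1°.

42.1°

Critical incidence: sin θ_c = V₁/V₂ = 1.346/2.008 = 0.6703.
θ_c = arcsin 0.6703 = 42.09°.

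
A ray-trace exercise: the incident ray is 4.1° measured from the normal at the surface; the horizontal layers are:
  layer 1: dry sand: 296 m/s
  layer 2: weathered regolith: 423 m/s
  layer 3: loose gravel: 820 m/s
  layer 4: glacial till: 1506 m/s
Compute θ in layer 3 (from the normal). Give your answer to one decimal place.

11.4°

Snell's law across each interface conserves sin θ / V, so sin θ_3 = V_3·sin θ₁/V₁.
sin θ_3 = 820 × sin 4.1° / 296 = 0.1981.
θ_3 = 11.42° from the vertical.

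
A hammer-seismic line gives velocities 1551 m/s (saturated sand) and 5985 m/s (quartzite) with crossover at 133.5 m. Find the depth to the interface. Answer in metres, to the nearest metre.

h = (x_cross/2)·√((V₂−V₁)/(V₂+V₁)).
(V₂−V₁)/(V₂+V₁) = (5985−1551)/(5985+1551) = 0.5884; √ = 0.7671.
h = (133.5/2)·0.7671 = 51.20 m.

51 m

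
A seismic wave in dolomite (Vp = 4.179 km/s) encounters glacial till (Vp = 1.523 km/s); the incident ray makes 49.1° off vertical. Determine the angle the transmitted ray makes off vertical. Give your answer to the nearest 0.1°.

Snell's law: sin θ₂ = (V₂/V₁)·sin θ₁ = (1.523/4.179)·sin 49.1° = 0.2755.
θ₂ = sin⁻¹(0.2755) = 15.99° (from vertical).

16.0°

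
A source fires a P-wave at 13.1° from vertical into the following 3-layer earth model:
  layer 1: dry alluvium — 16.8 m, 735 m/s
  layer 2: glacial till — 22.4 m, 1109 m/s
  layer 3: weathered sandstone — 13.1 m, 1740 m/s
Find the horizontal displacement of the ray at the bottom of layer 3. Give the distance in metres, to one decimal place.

p = sin θ₁/V₁ = sin 13.1°/735 = 3.0837e-04 s/m is conserved through the stack.
Layer 1: θ = 13.10°; offset = 16.8·tan 13.10° = 3.909 m.
Layer 2: sin θ = p·1109 = 0.3420 → θ = 20.00°; offset = 22.4·tan 20.00° = 8.152 m.
Layer 3: sin θ = p·1740 = 0.5366 → θ = 32.45°; offset = 13.1·tan 32.45° = 8.330 m.
Σ offsets = 20.391 m.

20.4 m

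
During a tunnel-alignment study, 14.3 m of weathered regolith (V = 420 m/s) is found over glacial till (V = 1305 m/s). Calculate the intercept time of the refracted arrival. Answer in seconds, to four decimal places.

0.0645 s

θ_c = arcsin(V₁/V₂) = arcsin(420/1305) = 18.77°; cos θ_c = 0.9468.
tᵢ = 2h·cos θ_c / V₁ = 2·14.3·0.9468 / 420 = 0.06447 s.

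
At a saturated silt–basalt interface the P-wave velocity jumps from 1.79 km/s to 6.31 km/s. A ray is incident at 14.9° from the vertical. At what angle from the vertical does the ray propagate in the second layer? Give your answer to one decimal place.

65.0°

Snell's law: sin θ₂ = (V₂/V₁)·sin θ₁ = (6.31/1.79)·sin 14.9° = 0.9064.
θ₂ = sin⁻¹(0.9064) = 65.02° (from vertical).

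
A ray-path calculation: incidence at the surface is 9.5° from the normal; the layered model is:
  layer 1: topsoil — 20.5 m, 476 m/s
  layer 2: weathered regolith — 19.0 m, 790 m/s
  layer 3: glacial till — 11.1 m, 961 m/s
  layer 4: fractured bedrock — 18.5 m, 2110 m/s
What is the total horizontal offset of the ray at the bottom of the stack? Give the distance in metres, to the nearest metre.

Apply Snell's law at each interface; in layer i the horizontal offset is hᵢ·tan θᵢ.
Layer 1: θ = 9.50°; offset = 20.5·tan 9.50° = 3.431 m.
Layer 2: sin θ = 790·sin 9.5°/476 = 0.2739, θ = 15.90°; offset = 19.0·tan 15.90° = 5.412 m.
Layer 3: sin θ = 961·sin 9.5°/476 = 0.3332, θ = 19.46°; offset = 11.1·tan 19.46° = 3.923 m.
Layer 4: sin θ = 2110·sin 9.5°/476 = 0.7316, θ = 47.02°; offset = 18.5·tan 47.02° = 19.854 m.
Σ offsets = 32.619 m.

33 m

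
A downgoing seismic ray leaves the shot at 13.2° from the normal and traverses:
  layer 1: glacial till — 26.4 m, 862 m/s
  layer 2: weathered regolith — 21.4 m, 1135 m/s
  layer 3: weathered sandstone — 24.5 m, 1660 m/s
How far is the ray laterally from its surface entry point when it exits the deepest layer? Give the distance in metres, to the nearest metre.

25 m

Apply Snell's law at each interface; in layer i the horizontal offset is hᵢ·tan θᵢ.
Layer 1: θ = 13.20°; offset = 26.4·tan 13.20° = 6.192 m.
Layer 2: sin θ = 1135·sin 13.2°/862 = 0.3007, θ = 17.50°; offset = 21.4·tan 17.50° = 6.747 m.
Layer 3: sin θ = 1660·sin 13.2°/862 = 0.4397, θ = 26.09°; offset = 24.5·tan 26.09° = 11.996 m.
Σ offsets = 24.935 m.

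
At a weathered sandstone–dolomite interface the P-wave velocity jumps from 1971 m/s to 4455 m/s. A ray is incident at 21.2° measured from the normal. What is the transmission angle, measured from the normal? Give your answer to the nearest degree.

55°

sin θ₁/V₁ = sin θ₂/V₂ ⇒ sin θ₂ = 4455·sin 21.2°/1971 = 4455·0.3616/1971 = 0.8174.
θ₂ = arcsin 0.8174 = 54.82° from the normal.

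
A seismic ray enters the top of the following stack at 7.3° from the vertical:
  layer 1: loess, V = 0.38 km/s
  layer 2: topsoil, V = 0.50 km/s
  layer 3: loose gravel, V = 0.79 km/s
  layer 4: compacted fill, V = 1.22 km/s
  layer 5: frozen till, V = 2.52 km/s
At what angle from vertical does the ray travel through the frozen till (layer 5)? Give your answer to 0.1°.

Ray parameter p = sin 7.3° / 0.38 = 3.3438e-01 s/km.
sin θ_5 = p·V_5 = 3.3438e-01 × 2.52 = 0.8426.
θ_5 = 57.42° from the vertical.

57.4°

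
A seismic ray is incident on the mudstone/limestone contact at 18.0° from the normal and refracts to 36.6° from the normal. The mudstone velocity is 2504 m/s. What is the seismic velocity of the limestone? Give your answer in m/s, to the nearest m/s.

4831 m/s

Snell's law: sin 18.0°/V₁ = sin 36.6°/V₂.
V₂ = V₁·sin 36.6°/sin 18.0° = 2504 × 1.9294 = 4831.28 m/s.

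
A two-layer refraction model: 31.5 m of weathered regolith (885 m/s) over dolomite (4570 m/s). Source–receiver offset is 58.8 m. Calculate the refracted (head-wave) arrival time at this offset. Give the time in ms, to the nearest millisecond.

θ_c = arcsin(V₁/V₂) = arcsin(885/4570) = 11.17°, cos θ_c = 0.9811.
Intercept time tᵢ = 2h cos θ_c / V₁ = 2·31.5·0.9811/885 = 0.06984 s.
t = x/V₂ + tᵢ = 58.8/4570 + 0.06984 = 0.08271 s.

83 ms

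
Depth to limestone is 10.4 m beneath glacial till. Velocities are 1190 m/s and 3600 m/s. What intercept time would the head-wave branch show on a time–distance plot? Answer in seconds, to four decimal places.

θ_c = arcsin(V₁/V₂) = arcsin(1190/3600) = 19.30°; cos θ_c = 0.9438.
tᵢ = 2h·cos θ_c / V₁ = 2·10.4·0.9438 / 1190 = 0.01650 s.

0.0165 s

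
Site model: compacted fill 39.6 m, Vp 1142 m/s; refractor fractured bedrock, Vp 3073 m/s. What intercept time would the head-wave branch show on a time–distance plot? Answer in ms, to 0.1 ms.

64.4 ms

θ_c = arcsin(V₁/V₂) = arcsin(1142/3073) = 21.82°; cos θ_c = 0.9284.
tᵢ = 2h·cos θ_c / V₁ = 2·39.6·0.9284 / 1142 = 0.06439 s.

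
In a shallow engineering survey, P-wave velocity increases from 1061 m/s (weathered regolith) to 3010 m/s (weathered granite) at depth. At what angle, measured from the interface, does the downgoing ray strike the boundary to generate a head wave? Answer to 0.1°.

Critical incidence: sin θ_c = V₁/V₂ = 1061/3010 = 0.3525.
θ_c = arcsin 0.3525 = 20.64°.
Measured from the interface: 90° − 20.64° = 69.36°.

69.4°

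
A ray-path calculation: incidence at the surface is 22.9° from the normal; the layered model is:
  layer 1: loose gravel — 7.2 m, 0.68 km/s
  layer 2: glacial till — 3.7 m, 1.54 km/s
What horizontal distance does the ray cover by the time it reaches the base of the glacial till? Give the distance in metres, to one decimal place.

9.9 m

p = sin θ₁/V₁ = sin 22.9°/0.68 = 5.7224e-01 s/km is conserved through the stack.
Layer 1: θ = 22.90°; offset = 7.2·tan 22.90° = 3.041 m.
Layer 2: sin θ = p·1.54 = 0.8813 → θ = 61.79°; offset = 3.7·tan 61.79° = 6.899 m.
Total horizontal offset = 9.940 m.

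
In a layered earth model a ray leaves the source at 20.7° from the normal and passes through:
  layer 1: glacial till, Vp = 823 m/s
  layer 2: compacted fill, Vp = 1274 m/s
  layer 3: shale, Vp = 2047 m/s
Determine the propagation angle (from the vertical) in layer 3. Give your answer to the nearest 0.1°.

61.5°

Snell's law across each interface conserves sin θ / V, so sin θ_3 = V_3·sin θ₁/V₁.
sin θ_3 = 2047 × sin 20.7° / 823 = 0.8792.
θ_3 = 61.54° from the vertical.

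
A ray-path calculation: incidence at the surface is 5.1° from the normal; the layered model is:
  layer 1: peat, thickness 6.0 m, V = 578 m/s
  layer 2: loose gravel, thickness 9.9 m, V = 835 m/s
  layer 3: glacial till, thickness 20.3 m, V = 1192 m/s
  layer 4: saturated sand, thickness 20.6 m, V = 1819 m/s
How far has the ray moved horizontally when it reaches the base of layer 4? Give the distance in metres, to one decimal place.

11.6 m

Apply Snell's law at each interface; in layer i the horizontal offset is hᵢ·tan θᵢ.
Layer 1: θ = 5.10°; offset = 6.0·tan 5.10° = 0.535 m.
Layer 2: sin θ = 835·sin 5.1°/578 = 0.1284, θ = 7.38°; offset = 9.9·tan 7.38° = 1.282 m.
Layer 3: sin θ = 1192·sin 5.1°/578 = 0.1833, θ = 10.56°; offset = 20.3·tan 10.56° = 3.786 m.
Layer 4: sin θ = 1819·sin 5.1°/578 = 0.2798, θ = 16.25°; offset = 20.6·tan 16.25° = 6.003 m.
Total horizontal offset = 11.606 m.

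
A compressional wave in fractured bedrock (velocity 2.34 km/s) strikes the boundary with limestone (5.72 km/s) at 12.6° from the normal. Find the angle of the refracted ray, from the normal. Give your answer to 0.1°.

32.2°

sin θ₁/V₁ = sin θ₂/V₂ ⇒ sin θ₂ = 5.72·sin 12.6°/2.34 = 5.72·0.2181/2.34 = 0.5332.
θ₂ = sin⁻¹(0.5332) = 32.22° (from vertical).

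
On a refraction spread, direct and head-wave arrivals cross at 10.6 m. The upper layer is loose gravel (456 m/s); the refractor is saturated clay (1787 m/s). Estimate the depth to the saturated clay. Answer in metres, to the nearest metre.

4 m

x_cross = 2h·√((V₂+V₁)/(V₂−V₁)) → h = x_cross / (2·√((V₂+V₁)/(V₂−V₁))).
√((V₂+V₁)/(V₂−V₁)) = √((1787+456)/(1787−456)) = 1.2982.
h = 10.6 / (2·1.2982) = 4.08 m.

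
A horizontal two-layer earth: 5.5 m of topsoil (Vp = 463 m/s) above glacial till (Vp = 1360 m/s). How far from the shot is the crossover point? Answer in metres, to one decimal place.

θ_c = arcsin(463/1360) = 19.90°, so cos θ_c = 0.9403 and tᵢ = 2h cos θ_c/V₁ = 0.0223 s.
At crossover x/V₁ = x/V₂ + tᵢ ⇒ x = tᵢ/(1/V₁ − 1/V₂) = 0.02234/(2.1598e-03 − 7.3529e-04) = 15.68 m.

15.7 m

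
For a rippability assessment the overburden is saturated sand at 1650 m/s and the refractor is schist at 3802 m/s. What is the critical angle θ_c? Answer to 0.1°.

Critical incidence: sin θ_c = V₁/V₂ = 1650/3802 = 0.4340.
θ_c = arcsin 0.4340 = 25.72°.

25.7°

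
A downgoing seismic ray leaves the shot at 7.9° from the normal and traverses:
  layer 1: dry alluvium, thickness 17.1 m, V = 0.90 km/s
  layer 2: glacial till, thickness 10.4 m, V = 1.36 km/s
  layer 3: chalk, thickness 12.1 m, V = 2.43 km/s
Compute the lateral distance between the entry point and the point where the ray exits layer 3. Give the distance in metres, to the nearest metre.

p = sin θ₁/V₁ = sin 7.9°/0.90 = 1.5272e-01 s/km is conserved through the stack.
Layer 1: θ = 7.90°; offset = 17.1·tan 7.90° = 2.373 m.
Layer 2: sin θ = p·1.36 = 0.2077 → θ = 11.99°; offset = 10.4·tan 11.99° = 2.208 m.
Layer 3: sin θ = p·2.43 = 0.3711 → θ = 21.78°; offset = 12.1·tan 21.78° = 4.836 m.
Σ offsets = 9.417 m.

9 m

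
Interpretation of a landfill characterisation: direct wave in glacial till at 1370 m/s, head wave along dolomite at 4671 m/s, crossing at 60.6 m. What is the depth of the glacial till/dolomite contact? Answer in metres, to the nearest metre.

x_cross = 2h·√((V₂+V₁)/(V₂−V₁)) → h = x_cross / (2·√((V₂+V₁)/(V₂−V₁))).
√((V₂+V₁)/(V₂−V₁)) = √((4671+1370)/(4671−1370)) = 1.3528.
h = 60.6 / (2·1.3528) = 22.40 m.

22 m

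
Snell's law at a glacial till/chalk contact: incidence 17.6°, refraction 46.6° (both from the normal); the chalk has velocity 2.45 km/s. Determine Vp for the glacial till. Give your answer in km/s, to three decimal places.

1.020 km/s

Snell's law: sin 17.6°/V₁ = sin 46.6°/V₂.
V₁ = V₂·sin 17.6°/sin 46.6° = 2.45 × 0.4162 = 1.020 km/s.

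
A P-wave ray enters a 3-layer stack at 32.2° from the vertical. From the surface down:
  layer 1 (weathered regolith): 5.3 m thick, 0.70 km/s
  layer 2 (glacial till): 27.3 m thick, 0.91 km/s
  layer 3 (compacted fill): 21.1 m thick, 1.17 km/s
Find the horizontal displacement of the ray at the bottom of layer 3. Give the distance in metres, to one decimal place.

70.9 m

p = sin θ₁/V₁ = sin 32.2°/0.70 = 7.6125e-01 s/km is conserved through the stack.
Layer 1: θ = 32.20°; offset = 5.3·tan 32.20° = 3.338 m.
Layer 2: sin θ = p·0.91 = 0.6927 → θ = 43.85°; offset = 27.3·tan 43.85° = 26.223 m.
Layer 3: sin θ = p·1.17 = 0.8907 → θ = 62.96°; offset = 21.1·tan 62.96° = 41.334 m.
Σ offsets = 70.895 m.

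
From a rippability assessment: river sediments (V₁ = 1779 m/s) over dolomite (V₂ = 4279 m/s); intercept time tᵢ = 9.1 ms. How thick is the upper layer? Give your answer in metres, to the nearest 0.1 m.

8.9 m

θ_c = arcsin(1779/4279) = 24.57°; cos θ_c = 0.9095.
tᵢ = 2h cos θ_c/V₁ ⇒ h = tᵢ·V₁/(2 cos θ_c) = 0.0091·1779/(2·0.9095) = 8.90 m.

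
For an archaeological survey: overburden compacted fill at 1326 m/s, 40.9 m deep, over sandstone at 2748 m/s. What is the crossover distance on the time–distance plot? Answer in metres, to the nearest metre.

θ_c = arcsin(1326/2748) = 28.85°, so cos θ_c = 0.8759 and tᵢ = 2h cos θ_c/V₁ = 0.0540 s.
At crossover x/V₁ = x/V₂ + tᵢ ⇒ x = tᵢ/(1/V₁ − 1/V₂) = 0.05403/(7.5415e-04 − 3.6390e-04) = 138.46 m.

138 m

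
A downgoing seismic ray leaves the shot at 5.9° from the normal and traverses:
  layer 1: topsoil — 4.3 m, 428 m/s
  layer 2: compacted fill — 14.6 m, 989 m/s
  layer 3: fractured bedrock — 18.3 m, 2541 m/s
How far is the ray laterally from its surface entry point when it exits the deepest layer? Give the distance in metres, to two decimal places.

Apply Snell's law at each interface; in layer i the horizontal offset is hᵢ·tan θᵢ.
Layer 1: θ = 5.90°; offset = 4.3·tan 5.90° = 0.4444 m.
Layer 2: sin θ = 989·sin 5.9°/428 = 0.2375, θ = 13.74°; offset = 14.6·tan 13.74° = 3.5701 m.
Layer 3: sin θ = 2541·sin 5.9°/428 = 0.6103, θ = 37.61°; offset = 18.3·tan 37.61° = 14.0975 m.
Σ offsets = 18.1120 m.

18.11 m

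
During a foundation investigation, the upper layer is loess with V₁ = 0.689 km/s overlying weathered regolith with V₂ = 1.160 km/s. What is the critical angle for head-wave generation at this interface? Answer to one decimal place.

At critical incidence the refracted ray runs along the interface (θ₂ = 90°), so sin θ_c = V₁/V₂.
θ_c = arcsin(0.689/1.160) = arcsin 0.5940 = 36.44°.

36.4°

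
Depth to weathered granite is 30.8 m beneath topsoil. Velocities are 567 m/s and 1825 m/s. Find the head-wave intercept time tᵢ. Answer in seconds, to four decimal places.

θ_c = arcsin(V₁/V₂) = arcsin(567/1825) = 18.10°; cos θ_c = 0.9505.
tᵢ = 2h·cos θ_c / V₁ = 2·30.8·0.9505 / 567 = 0.10327 s.

0.1033 s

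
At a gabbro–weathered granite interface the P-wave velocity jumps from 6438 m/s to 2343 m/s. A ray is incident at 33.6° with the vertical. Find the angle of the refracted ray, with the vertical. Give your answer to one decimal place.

sin θ₁/V₁ = sin θ₂/V₂ ⇒ sin θ₂ = 2343·sin 33.6°/6438 = 2343·0.5534/6438 = 0.2014.
θ₂ = arcsin 0.2014 = 11.62° from the normal.

11.6°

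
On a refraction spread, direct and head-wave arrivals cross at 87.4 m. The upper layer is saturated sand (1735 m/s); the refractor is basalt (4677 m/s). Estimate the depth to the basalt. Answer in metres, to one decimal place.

x_cross = 2h·√((V₂+V₁)/(V₂−V₁)) → h = x_cross / (2·√((V₂+V₁)/(V₂−V₁))).
√((V₂+V₁)/(V₂−V₁)) = √((4677+1735)/(4677−1735)) = 1.4763.
h = 87.4 / (2·1.4763) = 29.60 m.

29.6 m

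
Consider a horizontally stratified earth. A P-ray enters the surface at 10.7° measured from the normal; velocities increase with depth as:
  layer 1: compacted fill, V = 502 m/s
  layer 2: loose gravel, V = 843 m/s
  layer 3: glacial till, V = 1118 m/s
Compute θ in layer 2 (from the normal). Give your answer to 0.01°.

Ray parameter p = sin 10.7° / 502 = 3.6985e-04 s/m.
sin θ_2 = p·V_2 = 3.6985e-04 × 843 = 0.3118.
θ_2 = 18.17° from the vertical.

18.17°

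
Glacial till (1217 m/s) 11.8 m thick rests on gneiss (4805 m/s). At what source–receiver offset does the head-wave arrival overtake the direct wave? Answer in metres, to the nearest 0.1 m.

30.6 m

θ_c = arcsin(1217/4805) = 14.67°, so cos θ_c = 0.9674 and tᵢ = 2h cos θ_c/V₁ = 0.0188 s.
At crossover x/V₁ = x/V₂ + tᵢ ⇒ x = tᵢ/(1/V₁ − 1/V₂) = 0.01876/(8.2169e-04 − 2.0812e-04) = 30.57 m.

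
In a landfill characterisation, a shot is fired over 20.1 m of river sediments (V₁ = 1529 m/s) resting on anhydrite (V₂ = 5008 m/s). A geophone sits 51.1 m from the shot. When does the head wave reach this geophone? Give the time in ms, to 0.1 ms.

35.2 ms

θ_c = arcsin(V₁/V₂) = arcsin(1529/5008) = 17.78°, cos θ_c = 0.9523.
Intercept time tᵢ = 2h cos θ_c / V₁ = 2·20.1·0.9523/1529 = 0.02504 s.
t = x/V₂ + tᵢ = 51.1/5008 + 0.02504 = 0.03524 s.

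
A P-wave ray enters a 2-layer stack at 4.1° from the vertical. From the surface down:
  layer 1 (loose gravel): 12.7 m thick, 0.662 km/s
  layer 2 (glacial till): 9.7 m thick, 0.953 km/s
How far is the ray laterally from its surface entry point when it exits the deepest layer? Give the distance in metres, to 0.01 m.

Apply Snell's law at each interface; in layer i the horizontal offset is hᵢ·tan θᵢ.
Layer 1: θ = 4.10°; offset = 12.7·tan 4.10° = 0.9103 m.
Layer 2: sin θ = 0.953·sin 4.1°/0.662 = 0.1029, θ = 5.91°; offset = 9.7·tan 5.91° = 1.0037 m.
Σ offsets = 1.9141 m.

1.91 m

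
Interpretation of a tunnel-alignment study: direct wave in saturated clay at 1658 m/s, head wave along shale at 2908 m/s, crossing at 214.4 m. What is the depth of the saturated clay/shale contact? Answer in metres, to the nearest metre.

56 m

x_cross = 2h·√((V₂+V₁)/(V₂−V₁)) → h = x_cross / (2·√((V₂+V₁)/(V₂−V₁))).
√((V₂+V₁)/(V₂−V₁)) = √((2908+1658)/(2908−1658)) = 1.9112.
h = 214.4 / (2·1.9112) = 56.09 m.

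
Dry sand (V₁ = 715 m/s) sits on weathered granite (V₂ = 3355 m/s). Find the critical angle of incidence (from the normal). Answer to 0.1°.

12.3°

At critical incidence the refracted ray runs along the interface (θ₂ = 90°), so sin θ_c = V₁/V₂.
θ_c = arcsin(715/3355) = arcsin 0.2131 = 12.30°.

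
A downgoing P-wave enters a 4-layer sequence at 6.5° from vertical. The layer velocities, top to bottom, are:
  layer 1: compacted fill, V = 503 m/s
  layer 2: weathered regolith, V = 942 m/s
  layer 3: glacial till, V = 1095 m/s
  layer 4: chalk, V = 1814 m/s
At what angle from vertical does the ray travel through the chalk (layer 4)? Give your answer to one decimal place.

Snell's law across each interface conserves sin θ / V, so sin θ_4 = V_4·sin θ₁/V₁.
sin θ_4 = 1814 × sin 6.5° / 503 = 0.4083.
θ_4 = 24.10° from the vertical.

24.1°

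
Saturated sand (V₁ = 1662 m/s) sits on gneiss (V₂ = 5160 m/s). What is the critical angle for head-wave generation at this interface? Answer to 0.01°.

Critical incidence: sin θ_c = V₁/V₂ = 1662/5160 = 0.3221.
θ_c = arcsin 0.3221 = 18.79°.

18.79°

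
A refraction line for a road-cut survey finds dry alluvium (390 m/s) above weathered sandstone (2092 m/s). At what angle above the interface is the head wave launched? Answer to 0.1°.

Critical incidence: sin θ_c = V₁/V₂ = 390/2092 = 0.1864.
θ_c = arcsin 0.1864 = 10.74°.
Measured from the interface: 90° − 10.74° = 79.26°.

79.3°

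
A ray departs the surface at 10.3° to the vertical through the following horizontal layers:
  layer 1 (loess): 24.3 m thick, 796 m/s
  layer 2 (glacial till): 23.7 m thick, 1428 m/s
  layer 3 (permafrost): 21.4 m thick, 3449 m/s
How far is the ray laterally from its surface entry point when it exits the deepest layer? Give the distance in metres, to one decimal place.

38.7 m

p = sin θ₁/V₁ = sin 10.3°/796 = 2.2463e-04 s/m is conserved through the stack.
Layer 1: θ = 10.30°; offset = 24.3·tan 10.30° = 4.416 m.
Layer 2: sin θ = p·1428 = 0.3208 → θ = 18.71°; offset = 23.7·tan 18.71° = 8.026 m.
Layer 3: sin θ = p·3449 = 0.7747 → θ = 50.78°; offset = 21.4·tan 50.78° = 26.221 m.
Σ offsets = 38.664 m.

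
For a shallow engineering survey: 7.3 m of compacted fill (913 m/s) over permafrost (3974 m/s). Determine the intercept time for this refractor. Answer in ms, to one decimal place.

15.6 ms

θ_c = arcsin(V₁/V₂) = arcsin(913/3974) = 13.28°; cos θ_c = 0.9733.
tᵢ = 2h·cos θ_c / V₁ = 2·7.3·0.9733 / 913 = 0.01556 s.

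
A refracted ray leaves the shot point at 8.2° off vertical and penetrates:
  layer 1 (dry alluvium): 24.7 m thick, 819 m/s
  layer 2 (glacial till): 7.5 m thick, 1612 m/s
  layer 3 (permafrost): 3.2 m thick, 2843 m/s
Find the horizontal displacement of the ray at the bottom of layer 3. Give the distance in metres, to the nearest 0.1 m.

Apply Snell's law at each interface; in layer i the horizontal offset is hᵢ·tan θᵢ.
Layer 1: θ = 8.20°; offset = 24.7·tan 8.20° = 3.559 m.
Layer 2: sin θ = 1612·sin 8.2°/819 = 0.2807, θ = 16.30°; offset = 7.5·tan 16.30° = 2.194 m.
Layer 3: sin θ = 2843·sin 8.2°/819 = 0.4951, θ = 29.68°; offset = 3.2·tan 29.68° = 1.824 m.
Total horizontal offset = 7.577 m.

7.6 m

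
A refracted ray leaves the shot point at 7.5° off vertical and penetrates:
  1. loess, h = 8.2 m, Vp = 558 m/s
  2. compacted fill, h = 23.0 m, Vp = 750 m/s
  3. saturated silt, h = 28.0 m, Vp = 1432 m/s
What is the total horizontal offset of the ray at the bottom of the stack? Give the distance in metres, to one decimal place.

p = sin θ₁/V₁ = sin 7.5°/558 = 2.3392e-04 s/m is conserved through the stack.
Layer 1: θ = 7.50°; offset = 8.2·tan 7.50° = 1.080 m.
Layer 2: sin θ = p·750 = 0.1754 → θ = 10.10°; offset = 23.0·tan 10.10° = 4.099 m.
Layer 3: sin θ = p·1432 = 0.3350 → θ = 19.57°; offset = 28.0·tan 19.57° = 9.954 m.
Σ offsets = 15.132 m.

15.1 m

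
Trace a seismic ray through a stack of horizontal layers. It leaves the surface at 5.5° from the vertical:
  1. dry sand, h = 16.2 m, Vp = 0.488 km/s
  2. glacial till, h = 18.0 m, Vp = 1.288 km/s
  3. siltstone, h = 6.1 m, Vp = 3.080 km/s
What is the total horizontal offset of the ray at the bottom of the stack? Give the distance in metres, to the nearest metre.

11 m

p = sin θ₁/V₁ = sin 5.5°/0.488 = 1.9641e-01 s/km is conserved through the stack.
Layer 1: θ = 5.50°; offset = 16.2·tan 5.50° = 1.560 m.
Layer 2: sin θ = p·1.288 = 0.2530 → θ = 14.65°; offset = 18.0·tan 14.65° = 4.707 m.
Layer 3: sin θ = p·3.080 = 0.6049 → θ = 37.22°; offset = 6.1·tan 37.22° = 4.634 m.
Total horizontal offset = 10.901 m.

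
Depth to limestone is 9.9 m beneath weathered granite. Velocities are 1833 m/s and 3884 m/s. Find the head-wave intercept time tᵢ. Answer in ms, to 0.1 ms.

tᵢ = 2h·√(V₂²−V₁²)/(V₁V₂).
√(V₂²−V₁²) = √(3884²−1833²) = 3424.3 m/s.
tᵢ = 2·9.9·3424.3/(1833·3884) = 0.00952 s.

9.5 ms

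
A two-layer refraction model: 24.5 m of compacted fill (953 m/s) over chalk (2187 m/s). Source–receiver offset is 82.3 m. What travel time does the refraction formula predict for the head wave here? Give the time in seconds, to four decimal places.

0.0839 s

θ_c = arcsin(V₁/V₂) = arcsin(953/2187) = 25.83°, cos θ_c = 0.9001.
Intercept time tᵢ = 2h cos θ_c / V₁ = 2·24.5·0.9001/953 = 0.04628 s.
t = x/V₂ + tᵢ = 82.3/2187 + 0.04628 = 0.08391 s.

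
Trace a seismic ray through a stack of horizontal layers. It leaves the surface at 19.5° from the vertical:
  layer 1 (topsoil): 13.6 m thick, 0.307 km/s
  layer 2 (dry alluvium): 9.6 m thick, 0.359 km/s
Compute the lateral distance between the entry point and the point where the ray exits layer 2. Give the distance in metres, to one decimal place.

p = sin θ₁/V₁ = sin 19.5°/0.307 = 1.0873e+00 s/km is conserved through the stack.
Layer 1: θ = 19.50°; offset = 13.6·tan 19.50° = 4.816 m.
Layer 2: sin θ = p·0.359 = 0.3903 → θ = 22.98°; offset = 9.6·tan 22.98° = 4.070 m.
Summing the layer offsets gives 8.886 m.

8.9 m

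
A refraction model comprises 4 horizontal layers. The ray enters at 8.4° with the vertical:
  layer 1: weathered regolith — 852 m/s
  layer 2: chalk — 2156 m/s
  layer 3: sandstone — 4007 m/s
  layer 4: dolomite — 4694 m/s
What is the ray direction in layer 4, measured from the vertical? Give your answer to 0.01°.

Snell's law across each interface conserves sin θ / V, so sin θ_4 = V_4·sin θ₁/V₁.
sin θ_4 = 4694 × sin 8.4° / 852 = 0.8048.
θ_4 = 53.59° from the vertical.

53.59°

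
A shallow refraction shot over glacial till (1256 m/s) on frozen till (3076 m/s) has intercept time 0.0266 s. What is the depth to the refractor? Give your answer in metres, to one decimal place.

18.3 m

h = tᵢ·V₁·V₂ / (2·√(V₂²−V₁²)).
√(V₂²−V₁²) = √(3076² − 1256²) = 2807.9 m/s.
h = 0.0266 s × 1256 × 3076 / (2 × 2807.9) = 18.30 m.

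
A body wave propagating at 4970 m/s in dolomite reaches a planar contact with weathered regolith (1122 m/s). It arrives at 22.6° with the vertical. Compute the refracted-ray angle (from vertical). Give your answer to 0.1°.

sin θ₁/V₁ = sin θ₂/V₂ ⇒ sin θ₂ = 1122·sin 22.6°/4970 = 1122·0.3843/4970 = 0.0868.
θ₂ = arcsin 0.0868 = 4.98° from the normal.

5.0°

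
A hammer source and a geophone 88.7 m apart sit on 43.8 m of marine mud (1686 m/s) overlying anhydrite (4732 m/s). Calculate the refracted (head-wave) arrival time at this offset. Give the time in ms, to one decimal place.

t = x/V₂ + 2h·√(V₂²−V₁²)/(V₁V₂).
√(V₂²−V₁²) = √(4732²−1686²) = 4421.5 m/s; delay term = 2·43.8·4421.5/(1686·4732) = 0.04855 s.
t = 88.7/4732 + 0.04855 = 0.06729 s.

67.3 ms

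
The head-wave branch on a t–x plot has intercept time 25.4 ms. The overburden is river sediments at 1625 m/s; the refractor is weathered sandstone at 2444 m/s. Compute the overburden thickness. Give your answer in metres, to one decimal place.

27.6 m

θ_c = arcsin(1625/2444) = 41.67°; cos θ_c = 0.7469.
tᵢ = 2h cos θ_c/V₁ ⇒ h = tᵢ·V₁/(2 cos θ_c) = 0.0254·1625/(2·0.7469) = 27.63 m.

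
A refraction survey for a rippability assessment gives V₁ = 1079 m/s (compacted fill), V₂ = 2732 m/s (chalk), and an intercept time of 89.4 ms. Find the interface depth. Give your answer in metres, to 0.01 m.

52.50 m

θ_c = arcsin(1079/2732) = 23.26°; cos θ_c = 0.9187.
tᵢ = 2h cos θ_c/V₁ ⇒ h = tᵢ·V₁/(2 cos θ_c) = 0.0894·1079/(2·0.9187) = 52.50 m.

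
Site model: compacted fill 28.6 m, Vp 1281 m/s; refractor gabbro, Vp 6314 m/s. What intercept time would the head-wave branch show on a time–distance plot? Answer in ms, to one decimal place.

θ_c = arcsin(V₁/V₂) = arcsin(1281/6314) = 11.71°; cos θ_c = 0.9792.
tᵢ = 2h·cos θ_c / V₁ = 2·28.6·0.9792 / 1281 = 0.04372 s.

43.7 ms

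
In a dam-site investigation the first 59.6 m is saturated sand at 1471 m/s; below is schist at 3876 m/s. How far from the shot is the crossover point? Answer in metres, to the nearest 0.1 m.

θ_c = arcsin(1471/3876) = 22.30°, so cos θ_c = 0.9252 and tᵢ = 2h cos θ_c/V₁ = 0.0750 s.
At crossover x/V₁ = x/V₂ + tᵢ ⇒ x = tᵢ/(1/V₁ − 1/V₂) = 0.07497/(6.7981e-04 − 2.5800e-04) = 177.74 m.

177.7 m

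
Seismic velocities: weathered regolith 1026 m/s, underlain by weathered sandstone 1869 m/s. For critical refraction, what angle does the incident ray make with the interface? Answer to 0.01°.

56.70°

At critical incidence the refracted ray runs along the interface (θ₂ = 90°), so sin θ_c = V₁/V₂.
θ_c = arcsin(1026/1869) = arcsin 0.5490 = 33.30°.
Measured from the interface: 90° − 33.30° = 56.70°.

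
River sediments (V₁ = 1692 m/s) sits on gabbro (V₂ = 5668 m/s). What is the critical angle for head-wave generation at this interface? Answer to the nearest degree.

Critical incidence: sin θ_c = V₁/V₂ = 1692/5668 = 0.2985.
θ_c = arcsin 0.2985 = 17.37°.

17°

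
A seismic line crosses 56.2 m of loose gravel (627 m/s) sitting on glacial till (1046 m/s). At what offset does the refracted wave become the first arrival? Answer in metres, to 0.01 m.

224.60 m

θ_c = arcsin(627/1046) = 36.83°, so cos θ_c = 0.8004 and tᵢ = 2h cos θ_c/V₁ = 0.1435 s.
At crossover x/V₁ = x/V₂ + tᵢ ⇒ x = tᵢ/(1/V₁ − 1/V₂) = 0.14349/(1.5949e-03 − 9.5602e-04) = 224.60 m.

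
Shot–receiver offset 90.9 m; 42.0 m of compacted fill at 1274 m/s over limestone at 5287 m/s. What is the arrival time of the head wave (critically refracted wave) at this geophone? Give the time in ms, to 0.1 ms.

θ_c = arcsin(V₁/V₂) = arcsin(1274/5287) = 13.94°, cos θ_c = 0.9705.
Intercept time tᵢ = 2h cos θ_c / V₁ = 2·42.0·0.9705/1274 = 0.06399 s.
t = x/V₂ + tᵢ = 90.9/5287 + 0.06399 = 0.08118 s.

81.2 ms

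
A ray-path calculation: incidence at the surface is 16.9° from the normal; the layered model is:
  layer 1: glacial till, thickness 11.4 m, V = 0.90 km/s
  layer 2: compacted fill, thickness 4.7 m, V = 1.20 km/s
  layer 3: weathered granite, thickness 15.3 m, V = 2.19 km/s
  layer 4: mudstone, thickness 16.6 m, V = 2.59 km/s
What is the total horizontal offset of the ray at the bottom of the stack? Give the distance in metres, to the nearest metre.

46 m

Apply Snell's law at each interface; in layer i the horizontal offset is hᵢ·tan θᵢ.
Layer 1: θ = 16.90°; offset = 11.4·tan 16.90° = 3.464 m.
Layer 2: sin θ = 1.20·sin 16.9°/0.90 = 0.3876, θ = 22.81°; offset = 4.7·tan 22.81° = 1.976 m.
Layer 3: sin θ = 2.19·sin 16.9°/0.90 = 0.7074, θ = 45.02°; offset = 15.3·tan 45.02° = 15.312 m.
Layer 4: sin θ = 2.59·sin 16.9°/0.90 = 0.8366, θ = 56.78°; offset = 16.6·tan 56.78° = 25.348 m.
Σ offsets = 46.100 m.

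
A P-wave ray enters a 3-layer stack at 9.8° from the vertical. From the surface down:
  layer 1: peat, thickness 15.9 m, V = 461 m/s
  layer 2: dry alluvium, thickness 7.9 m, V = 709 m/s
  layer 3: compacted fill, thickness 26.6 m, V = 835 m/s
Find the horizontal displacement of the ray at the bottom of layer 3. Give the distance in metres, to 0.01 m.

13.51 m

Ray parameter p = sin 9.8° / 461 m/s = 3.6922e-04 s/m.
Layer 1: θ = 9.80°; offset = 15.9·tan 9.80° = 2.7464 m.
Layer 2: sin θ = p·709 = 0.2618 → θ = 15.18°; offset = 7.9·tan 15.18° = 2.1427 m.
Layer 3: sin θ = p·835 = 0.3083 → θ = 17.96°; offset = 26.6·tan 17.96° = 8.6206 m.
Σ offsets = 13.5098 m.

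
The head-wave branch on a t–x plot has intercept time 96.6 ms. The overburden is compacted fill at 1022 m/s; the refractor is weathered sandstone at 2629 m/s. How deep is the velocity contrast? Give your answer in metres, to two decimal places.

53.58 m

θ_c = arcsin(1022/2629) = 22.88°; cos θ_c = 0.9213.
tᵢ = 2h cos θ_c/V₁ ⇒ h = tᵢ·V₁/(2 cos θ_c) = 0.0966·1022/(2·0.9213) = 53.58 m.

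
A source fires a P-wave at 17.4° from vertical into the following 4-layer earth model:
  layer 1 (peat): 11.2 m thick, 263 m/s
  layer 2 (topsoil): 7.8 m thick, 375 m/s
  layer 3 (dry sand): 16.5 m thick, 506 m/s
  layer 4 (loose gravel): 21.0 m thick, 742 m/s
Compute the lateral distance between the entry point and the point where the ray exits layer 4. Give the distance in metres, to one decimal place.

51.8 m

Ray parameter p = sin 17.4° / 263 m/s = 1.1370e-03 s/m.
Layer 1: θ = 17.40°; offset = 11.2·tan 17.40° = 3.510 m.
Layer 2: sin θ = p·375 = 0.4264 → θ = 25.24°; offset = 7.8·tan 25.24° = 3.677 m.
Layer 3: sin θ = p·506 = 0.5753 → θ = 35.12°; offset = 16.5·tan 35.12° = 11.607 m.
Layer 4: sin θ = p·742 = 0.8437 → θ = 57.53°; offset = 21.0·tan 57.53° = 33.003 m.
Σ offsets = 51.796 m.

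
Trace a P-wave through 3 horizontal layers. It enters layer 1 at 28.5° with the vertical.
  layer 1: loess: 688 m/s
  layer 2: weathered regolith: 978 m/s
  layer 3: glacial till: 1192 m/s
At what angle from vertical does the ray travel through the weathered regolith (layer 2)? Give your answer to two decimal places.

Ray parameter p = sin 28.5° / 688 = 6.9354e-04 s/m.
sin θ_2 = p·V_2 = 6.9354e-04 × 978 = 0.6783.
θ_2 = 42.71° from the vertical.

42.71°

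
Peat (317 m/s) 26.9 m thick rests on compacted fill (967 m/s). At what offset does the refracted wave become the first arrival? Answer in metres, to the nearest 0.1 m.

75.6 m

x_cross = 2h·√((V₂+V₁)/(V₂−V₁)).
(V₂+V₁)/(V₂−V₁) = (967+317)/(967−317) = 1.9754; √ = 1.4055.
x_cross = 2·26.9·1.4055 = 75.62 m.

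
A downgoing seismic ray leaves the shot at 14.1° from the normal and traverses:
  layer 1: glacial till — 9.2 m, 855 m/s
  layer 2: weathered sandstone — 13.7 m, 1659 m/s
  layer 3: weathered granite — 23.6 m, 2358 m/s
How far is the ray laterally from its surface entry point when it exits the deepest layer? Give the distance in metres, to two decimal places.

31.07 m

p = sin θ₁/V₁ = sin 14.1°/855 = 2.8493e-04 s/m is conserved through the stack.
Layer 1: θ = 14.10°; offset = 9.2·tan 14.10° = 2.3109 m.
Layer 2: sin θ = p·1659 = 0.4727 → θ = 28.21°; offset = 13.7·tan 28.21° = 7.3488 m.
Layer 3: sin θ = p·2358 = 0.6719 → θ = 42.21°; offset = 23.6·tan 42.21° = 21.4075 m.
Total horizontal offset = 31.0672 m.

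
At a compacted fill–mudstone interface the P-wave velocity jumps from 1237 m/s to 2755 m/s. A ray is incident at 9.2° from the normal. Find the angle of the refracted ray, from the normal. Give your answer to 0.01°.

sin θ₁/V₁ = sin θ₂/V₂ ⇒ sin θ₂ = 2755·sin 9.2°/1237 = 2755·0.1599/1237 = 0.3561.
θ₂ = arcsin 0.3561 = 20.86° from the normal.

20.86°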